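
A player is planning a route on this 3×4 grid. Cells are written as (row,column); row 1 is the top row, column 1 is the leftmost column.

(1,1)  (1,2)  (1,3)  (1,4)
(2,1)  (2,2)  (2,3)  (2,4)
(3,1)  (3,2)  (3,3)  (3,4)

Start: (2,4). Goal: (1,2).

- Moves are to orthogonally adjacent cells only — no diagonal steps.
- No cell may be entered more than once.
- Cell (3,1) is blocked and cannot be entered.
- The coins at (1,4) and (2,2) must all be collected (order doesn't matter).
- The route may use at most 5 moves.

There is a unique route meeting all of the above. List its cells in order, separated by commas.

(2,4), (1,4), (1,3), (2,3), (2,2), (1,2)

Any route must reach (1,4) and (2,2) and still end at (1,2) within 5 moves, so the order of the required stops is forced.
Route from (2,4): up to (1,4), left to (1,3), down to (2,3), left to (2,2), up to (1,2) — 5 moves in all.
Check: all required cells visited; 5 ≤ 5 moves.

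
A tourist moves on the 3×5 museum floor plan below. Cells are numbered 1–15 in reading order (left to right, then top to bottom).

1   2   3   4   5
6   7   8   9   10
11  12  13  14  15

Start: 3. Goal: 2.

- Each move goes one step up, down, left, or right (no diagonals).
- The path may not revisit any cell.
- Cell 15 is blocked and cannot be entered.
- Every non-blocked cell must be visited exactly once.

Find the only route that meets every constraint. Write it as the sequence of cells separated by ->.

Need to visit all 14 open cells exactly once, starting at 3 and ending at 2.
Cell 14 has only two open neighbours (9 and 13), so the path must pass straight through it: one of those is the cell it's entered from and the other is where it exits.
Route from 3: right 2 to 5, down 1 to 10, left 1 to 9, down 1 to 14, left 1 to 13, up 1 to 8, left 1 to 7, down 1 to 12, left 1 to 11, up 2 to 1, right 1 to 2 — 13 moves in all.
Check: all 14 open cells covered.

3 -> 4 -> 5 -> 10 -> 9 -> 14 -> 13 -> 8 -> 7 -> 12 -> 11 -> 6 -> 1 -> 2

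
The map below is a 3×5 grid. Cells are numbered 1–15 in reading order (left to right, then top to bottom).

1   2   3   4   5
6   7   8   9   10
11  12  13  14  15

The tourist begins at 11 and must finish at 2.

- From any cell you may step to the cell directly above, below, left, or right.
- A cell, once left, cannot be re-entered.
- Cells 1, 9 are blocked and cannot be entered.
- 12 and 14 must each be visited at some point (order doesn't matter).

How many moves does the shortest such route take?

Any route passes through 12 and 14 in some order between 11 and 2. Summing Manhattan distances along each leg and taking the cheapest ordering (11 → 14 → 12 → 2) gives a lower bound of 3 + 2 + 2 = 7 moves.
The shortest route satisfying every rule uses 9 moves: 11 → 12 → 13 → 14 → 15 → 10 → 5 → 4 → 3 → 2.
The no-revisit rule (legs can't share cells) pushes the minimum above the 7-move bound; an exhaustive check rules out every length from 7 to 8, leaving 9 as the minimum.

9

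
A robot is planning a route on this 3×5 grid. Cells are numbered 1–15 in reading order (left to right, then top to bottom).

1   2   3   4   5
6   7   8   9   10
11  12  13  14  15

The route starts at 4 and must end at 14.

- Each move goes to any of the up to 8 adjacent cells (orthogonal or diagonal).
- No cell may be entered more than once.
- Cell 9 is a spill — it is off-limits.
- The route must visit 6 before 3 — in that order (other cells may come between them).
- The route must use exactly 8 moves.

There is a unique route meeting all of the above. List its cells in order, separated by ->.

4 -> 8 -> 12 -> 6 -> 2 -> 3 -> 7 -> 13 -> 14

The waypoints must appear in the order 6, 3, with no cell reused.
Route from 4: down-left 2 to 12, up-left 1 to 6, up-right 1 to 2, right 1 to 3, down-left 1 to 7, down-right 1 to 13, right 1 to 14 — 8 moves in all.
Check: order respected (6 at step 3, 3 at step 5); 8 moves as required.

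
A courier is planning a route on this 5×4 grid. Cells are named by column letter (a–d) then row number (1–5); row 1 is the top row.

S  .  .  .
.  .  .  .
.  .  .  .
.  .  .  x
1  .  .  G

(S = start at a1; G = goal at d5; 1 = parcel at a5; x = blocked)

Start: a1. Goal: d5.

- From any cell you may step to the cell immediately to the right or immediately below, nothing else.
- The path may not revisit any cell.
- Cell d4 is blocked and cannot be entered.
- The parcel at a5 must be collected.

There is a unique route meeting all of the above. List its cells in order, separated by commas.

Moves only go right or down, so the column and row indices never decrease.
Route from a1: down 4 to a5, right 3 to d5 — 7 moves in all.
Check: all required cells visited.

a1, a2, a3, a4, a5, b5, c5, d5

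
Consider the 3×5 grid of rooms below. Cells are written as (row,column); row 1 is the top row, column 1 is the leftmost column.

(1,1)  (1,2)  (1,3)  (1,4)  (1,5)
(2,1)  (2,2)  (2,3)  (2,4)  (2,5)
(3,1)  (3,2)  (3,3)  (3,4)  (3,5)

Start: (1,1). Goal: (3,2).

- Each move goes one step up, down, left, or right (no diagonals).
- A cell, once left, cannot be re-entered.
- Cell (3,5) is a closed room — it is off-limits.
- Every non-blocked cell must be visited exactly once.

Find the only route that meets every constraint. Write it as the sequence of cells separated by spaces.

(1,1) (1,2) (1,3) (1,4) (1,5) (2,5) (2,4) (3,4) (3,3) (2,3) (2,2) (2,1) (3,1) (3,2)

Need to visit all 14 open cells exactly once, starting at (1,1) and ending at (3,2).
Route from (1,1): right 4 to (1,5), down 1 to (2,5), left 1 to (2,4), down 1 to (3,4), left 1 to (3,3), up 1 to (2,3), left 2 to (2,1), down 1 to (3,1), right 1 to (3,2) — 13 moves in all.
Check: all 14 open cells covered.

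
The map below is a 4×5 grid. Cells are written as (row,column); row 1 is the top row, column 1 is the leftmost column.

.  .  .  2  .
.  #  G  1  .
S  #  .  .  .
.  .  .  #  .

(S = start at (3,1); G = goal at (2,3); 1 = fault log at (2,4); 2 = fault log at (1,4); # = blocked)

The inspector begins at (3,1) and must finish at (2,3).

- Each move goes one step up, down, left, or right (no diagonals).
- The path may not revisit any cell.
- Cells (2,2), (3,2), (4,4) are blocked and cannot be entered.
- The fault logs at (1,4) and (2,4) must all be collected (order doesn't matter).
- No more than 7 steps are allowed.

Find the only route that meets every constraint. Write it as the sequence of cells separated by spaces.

(3,1) (2,1) (1,1) (1,2) (1,3) (1,4) (2,4) (2,3)

Any route must reach (1,4) and (2,4) and still end at (2,3) within 7 moves, so the order of the required stops is forced.
Route from (3,1): 2× up (reaching (1,1)), 3× right (reaching (1,4)), down to (2,4), left to (2,3) — 7 moves in all.
Check: all required cells visited; 7 ≤ 7 moves.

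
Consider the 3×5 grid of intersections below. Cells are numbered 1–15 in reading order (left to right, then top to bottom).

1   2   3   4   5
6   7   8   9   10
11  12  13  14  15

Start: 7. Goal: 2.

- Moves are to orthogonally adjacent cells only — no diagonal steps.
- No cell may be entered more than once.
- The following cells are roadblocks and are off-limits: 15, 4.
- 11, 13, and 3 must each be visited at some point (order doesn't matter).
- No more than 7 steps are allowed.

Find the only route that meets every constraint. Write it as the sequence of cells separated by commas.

7, 6, 11, 12, 13, 8, 3, 2

Any route must reach 11, 13, and 3 and still end at 2 within 7 moves, so the order of the required stops is forced.
Route from 7: left 1 to 6, down 1 to 11, right 2 to 13, up 2 to 3, left 1 to 2 — 7 moves in all.
Check: all required cells visited; 7 ≤ 7 moves.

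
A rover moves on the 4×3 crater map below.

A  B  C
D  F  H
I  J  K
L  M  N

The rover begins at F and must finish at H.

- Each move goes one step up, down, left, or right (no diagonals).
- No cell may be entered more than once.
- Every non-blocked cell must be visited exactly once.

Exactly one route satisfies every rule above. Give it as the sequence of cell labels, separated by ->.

Need to visit all 12 open cells exactly once, starting at F and ending at H.
Cell C has only two open neighbours (H and B), so the path must pass straight through it: one of those is the cell it's entered from and the other is where it exits.
Route from F: down to J, right to K, down to N, 2× left (reaching L), 3× up (reaching A), 2× right (reaching C), down to H — 11 moves in all.
Check: all 12 open cells covered.

F -> J -> K -> N -> M -> L -> I -> D -> A -> B -> C -> H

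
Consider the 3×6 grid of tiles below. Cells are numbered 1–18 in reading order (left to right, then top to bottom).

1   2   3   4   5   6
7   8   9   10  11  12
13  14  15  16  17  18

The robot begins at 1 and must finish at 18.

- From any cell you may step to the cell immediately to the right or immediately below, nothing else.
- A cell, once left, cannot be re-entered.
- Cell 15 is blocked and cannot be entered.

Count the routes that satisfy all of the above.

15

A right/down-only route from 1 to 18 makes exactly 2 down-moves and 5 right-moves in some order.
With no other constraints that would be C(7,2) = 21 routes.
Subtract routes through each blocked cell (inclusion–exclusion for overlaps): − through 15: 6 → 15.
That gives 15 routes.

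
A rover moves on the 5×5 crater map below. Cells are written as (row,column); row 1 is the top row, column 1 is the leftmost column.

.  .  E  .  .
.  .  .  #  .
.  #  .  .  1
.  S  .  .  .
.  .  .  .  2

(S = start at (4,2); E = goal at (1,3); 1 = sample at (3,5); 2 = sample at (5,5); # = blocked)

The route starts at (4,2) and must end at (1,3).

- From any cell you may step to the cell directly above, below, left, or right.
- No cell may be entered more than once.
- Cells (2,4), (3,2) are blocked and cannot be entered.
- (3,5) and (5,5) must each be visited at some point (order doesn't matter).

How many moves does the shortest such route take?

Any route passes through (3,5) and (5,5) in some order between (4,2) and (1,3). Summing Manhattan distances along each leg and taking the cheapest ordering ((4,2) → (5,5) → (3,5) → (1,3)) gives a lower bound of 4 + 2 + 4 = 10 moves.
A route of 10 moves achieves this: (4,2) → (5,2) → (5,3) → (5,4) → (5,5) → (4,5) → (3,5) → (2,5) → (1,5) → (1,4) → (1,3).
Since 10 matches the lower bound, it is optimal.

10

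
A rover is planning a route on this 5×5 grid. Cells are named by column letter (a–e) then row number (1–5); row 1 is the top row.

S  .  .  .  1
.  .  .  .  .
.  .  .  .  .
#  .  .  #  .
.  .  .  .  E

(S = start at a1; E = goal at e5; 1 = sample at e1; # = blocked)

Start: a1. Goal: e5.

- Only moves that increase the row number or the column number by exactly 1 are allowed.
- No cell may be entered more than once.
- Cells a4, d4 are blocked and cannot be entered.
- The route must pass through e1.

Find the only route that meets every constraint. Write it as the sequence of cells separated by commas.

Moves only go right or down, so the column and row indices never decrease.
Route from a1: right 4 to e1, down 4 to e5 — 8 moves in all.
Check: all required cells visited.

a1, b1, c1, d1, e1, e2, e3, e4, e5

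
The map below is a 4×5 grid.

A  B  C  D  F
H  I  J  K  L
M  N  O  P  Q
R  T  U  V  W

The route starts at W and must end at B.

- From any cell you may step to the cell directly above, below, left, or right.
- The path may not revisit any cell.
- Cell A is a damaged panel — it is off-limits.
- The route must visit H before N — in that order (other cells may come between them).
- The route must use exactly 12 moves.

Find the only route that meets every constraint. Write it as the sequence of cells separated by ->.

W -> V -> U -> T -> R -> M -> H -> I -> N -> O -> J -> C -> B

The waypoints must appear in the order H, N, with no cell reused.
Route from W: left 4 to R, up 2 to H, right 1 to I, down 1 to N, right 1 to O, up 2 to C, left 1 to B — 12 moves in all.
Check: order respected (H at step 6, N at step 8); 12 moves as required.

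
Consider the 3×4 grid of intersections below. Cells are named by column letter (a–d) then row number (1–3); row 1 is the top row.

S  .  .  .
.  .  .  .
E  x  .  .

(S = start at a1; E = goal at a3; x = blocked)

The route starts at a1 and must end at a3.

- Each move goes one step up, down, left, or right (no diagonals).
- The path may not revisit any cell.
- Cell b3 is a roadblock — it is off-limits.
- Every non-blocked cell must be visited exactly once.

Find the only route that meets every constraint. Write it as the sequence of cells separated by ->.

a1 -> b1 -> c1 -> d1 -> d2 -> d3 -> c3 -> c2 -> b2 -> a2 -> a3

Need to visit all 11 open cells exactly once, starting at a1 and ending at a3.
Cell c3 has only two open neighbours (c2 and d3), so the path must pass straight through it: one of those is the cell it's entered from and the other is where it exits.
Route from a1: 3× right (reaching d1), 2× down (reaching d3), left to c3, up to c2, 2× left (reaching a2), down to a3 — 10 moves in all.
Check: all 11 open cells covered.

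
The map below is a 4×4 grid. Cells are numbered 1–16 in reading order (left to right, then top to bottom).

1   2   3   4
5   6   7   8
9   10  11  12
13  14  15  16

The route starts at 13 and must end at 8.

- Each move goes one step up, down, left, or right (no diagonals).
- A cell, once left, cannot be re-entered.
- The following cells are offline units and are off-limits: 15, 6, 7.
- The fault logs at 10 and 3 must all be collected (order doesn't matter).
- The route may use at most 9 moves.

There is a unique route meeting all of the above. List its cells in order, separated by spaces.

13 14 10 9 5 1 2 3 4 8

The budget equals the shortest possible length, so every move has to be on a shortest route through the required cells.
Route from 13: right 1 to 14, up 1 to 10, left 1 to 9, up 2 to 1, right 3 to 4, down 1 to 8 — 9 moves in all.
Check: all required cells visited; 9 ≤ 9 moves.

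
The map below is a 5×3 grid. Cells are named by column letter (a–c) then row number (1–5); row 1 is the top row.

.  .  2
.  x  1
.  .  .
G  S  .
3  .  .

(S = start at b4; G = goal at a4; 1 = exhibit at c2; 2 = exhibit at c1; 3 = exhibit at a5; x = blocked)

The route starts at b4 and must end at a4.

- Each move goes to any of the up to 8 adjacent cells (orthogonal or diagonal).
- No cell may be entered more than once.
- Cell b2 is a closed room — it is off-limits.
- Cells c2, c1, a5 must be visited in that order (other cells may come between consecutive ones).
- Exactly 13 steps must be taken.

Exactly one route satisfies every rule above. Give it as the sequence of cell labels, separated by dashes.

The waypoints must appear in the order c2, c1, a5, with no cell reused.
Route from b4: up-right 1 to c3, up 2 to c1, left 2 to a1, down 2 to a3, right 1 to b3, down-right 1 to c4, down 1 to c5, left 2 to a5, up 1 to a4 — 13 moves in all.
Check: order respected (1 at step 2, 2 at step 3, 3 at step 12); 13 moves as required.

b4 - c3 - c2 - c1 - b1 - a1 - a2 - a3 - b3 - c4 - c5 - b5 - a5 - a4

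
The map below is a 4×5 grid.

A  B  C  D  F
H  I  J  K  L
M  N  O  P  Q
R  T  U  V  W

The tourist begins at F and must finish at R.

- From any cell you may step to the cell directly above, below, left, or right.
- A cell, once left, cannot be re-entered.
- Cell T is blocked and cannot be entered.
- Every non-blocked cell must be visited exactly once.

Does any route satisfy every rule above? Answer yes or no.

Colour the cells like a checkerboard: each orthogonal step flips colour, so a Hamiltonian route alternates colours. Here there are 9 cells of one colour and 10 of the other, with start on the opposite colour to the goal — the counts and endpoints can't be arranged into an alternating sequence of length 19, so no Hamiltonian route exists.

no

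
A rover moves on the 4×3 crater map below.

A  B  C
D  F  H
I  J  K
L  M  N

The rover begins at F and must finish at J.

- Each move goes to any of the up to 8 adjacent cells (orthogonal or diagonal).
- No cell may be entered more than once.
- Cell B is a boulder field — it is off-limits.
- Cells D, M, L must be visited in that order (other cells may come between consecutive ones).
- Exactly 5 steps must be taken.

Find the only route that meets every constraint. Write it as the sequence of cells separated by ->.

The waypoints must appear in the order D, M, L, with no cell reused.
Route from F: left 1 to D, down 1 to I, down-right 1 to M, left 1 to L, up-right 1 to J — 5 moves in all.
Check: order respected (D at step 1, M at step 3, L at step 4); 5 moves as required.

F -> D -> I -> M -> L -> J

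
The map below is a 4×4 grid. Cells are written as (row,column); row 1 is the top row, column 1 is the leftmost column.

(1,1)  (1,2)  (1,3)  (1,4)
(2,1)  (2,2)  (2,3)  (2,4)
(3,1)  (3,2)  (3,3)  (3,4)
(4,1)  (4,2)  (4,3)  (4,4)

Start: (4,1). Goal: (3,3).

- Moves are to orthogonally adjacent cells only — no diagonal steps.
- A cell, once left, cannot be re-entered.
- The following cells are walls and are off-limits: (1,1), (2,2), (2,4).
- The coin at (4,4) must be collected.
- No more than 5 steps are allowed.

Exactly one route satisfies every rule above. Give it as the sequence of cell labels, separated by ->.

The 5-move cap with required stops at (4,4) leaves no slack for detours.
Route from (4,1): 3× right (reaching (4,4)), up to (3,4), left to (3,3) — 5 moves in all.
Check: all required cells visited; 5 ≤ 5 moves.

(4,1) -> (4,2) -> (4,3) -> (4,4) -> (3,4) -> (3,3)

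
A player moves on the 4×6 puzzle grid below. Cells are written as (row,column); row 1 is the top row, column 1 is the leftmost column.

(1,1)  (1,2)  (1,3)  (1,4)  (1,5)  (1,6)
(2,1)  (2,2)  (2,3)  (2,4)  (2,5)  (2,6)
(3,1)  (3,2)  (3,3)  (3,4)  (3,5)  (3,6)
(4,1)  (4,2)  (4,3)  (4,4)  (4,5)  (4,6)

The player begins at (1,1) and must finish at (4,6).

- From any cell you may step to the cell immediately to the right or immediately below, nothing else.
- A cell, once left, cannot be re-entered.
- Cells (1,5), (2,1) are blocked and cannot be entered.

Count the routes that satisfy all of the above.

31

A right/down-only route from (1,1) to (4,6) makes exactly 3 down-moves and 5 right-moves in some order.
With no other constraints that would be C(8,3) = 56 routes.
Subtract routes through each blocked cell (inclusion–exclusion for overlaps): − through (1,5): 4 − through (2,1): 21 → 31.
That gives 31 routes.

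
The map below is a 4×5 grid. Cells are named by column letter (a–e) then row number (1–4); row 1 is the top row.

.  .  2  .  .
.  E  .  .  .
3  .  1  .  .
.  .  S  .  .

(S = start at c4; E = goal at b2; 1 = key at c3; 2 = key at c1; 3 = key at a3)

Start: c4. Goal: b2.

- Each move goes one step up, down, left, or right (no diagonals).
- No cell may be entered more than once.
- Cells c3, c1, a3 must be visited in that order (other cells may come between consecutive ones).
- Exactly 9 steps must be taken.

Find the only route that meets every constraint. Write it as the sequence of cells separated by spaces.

The waypoints must appear in the order c3, c1, a3, with no cell reused.
Route from c4: up 3 to c1, left 2 to a1, down 2 to a3, right 1 to b3, up 1 to b2 — 9 moves in all.
Check: order respected (1 at step 1, 2 at step 3, 3 at step 7); 9 moves as required.

c4 c3 c2 c1 b1 a1 a2 a3 b3 b2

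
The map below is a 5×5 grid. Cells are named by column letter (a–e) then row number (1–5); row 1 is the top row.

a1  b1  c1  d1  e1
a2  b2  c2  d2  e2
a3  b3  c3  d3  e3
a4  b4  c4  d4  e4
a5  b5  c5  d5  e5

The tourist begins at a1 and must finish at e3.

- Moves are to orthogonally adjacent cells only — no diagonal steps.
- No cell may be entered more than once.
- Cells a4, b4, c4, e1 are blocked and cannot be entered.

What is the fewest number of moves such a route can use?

The Manhattan distance from a1 to e3 is |1−3| + |1−5| = 6, so at least 6 moves are needed.
A route of 6 moves achieves this: a1 → a2 → a3 → b3 → c3 → d3 → e3.
Since 6 matches the lower bound, it is optimal.

6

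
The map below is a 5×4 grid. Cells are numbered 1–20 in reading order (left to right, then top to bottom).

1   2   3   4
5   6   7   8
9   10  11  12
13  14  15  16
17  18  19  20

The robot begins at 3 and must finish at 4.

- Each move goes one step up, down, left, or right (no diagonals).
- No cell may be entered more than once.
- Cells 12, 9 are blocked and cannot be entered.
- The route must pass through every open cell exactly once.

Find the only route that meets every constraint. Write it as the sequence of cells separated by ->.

3 -> 2 -> 1 -> 5 -> 6 -> 10 -> 14 -> 13 -> 17 -> 18 -> 19 -> 20 -> 16 -> 15 -> 11 -> 7 -> 8 -> 4

Need to visit all 18 open cells exactly once, starting at 3 and ending at 4.
Cell 17 has only two open neighbours (13 and 18), so the path must pass straight through it: one of those is the cell it's entered from and the other is where it exits.
Route from 3: 2× left (reaching 1), down to 5, right to 6, 2× down (reaching 14), left to 13, down to 17, 3× right (reaching 20), up to 16, left to 15, 2× up (reaching 7), right to 8, up to 4 — 17 moves in all.
Check: all 18 open cells covered.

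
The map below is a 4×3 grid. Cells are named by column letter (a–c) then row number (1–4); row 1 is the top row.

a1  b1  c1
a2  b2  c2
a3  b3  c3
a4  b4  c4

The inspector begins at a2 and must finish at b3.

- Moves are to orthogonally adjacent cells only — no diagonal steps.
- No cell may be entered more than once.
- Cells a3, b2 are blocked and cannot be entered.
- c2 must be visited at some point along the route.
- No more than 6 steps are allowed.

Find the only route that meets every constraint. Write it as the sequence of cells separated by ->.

The budget equals the shortest possible length, so every move has to be on a shortest route through the required cells.
Route from a2: up to a1, 2× right (reaching c1), 2× down (reaching c3), left to b3 — 6 moves in all.
Check: all required cells visited; 6 ≤ 6 moves.

a2 -> a1 -> b1 -> c1 -> c2 -> c3 -> b3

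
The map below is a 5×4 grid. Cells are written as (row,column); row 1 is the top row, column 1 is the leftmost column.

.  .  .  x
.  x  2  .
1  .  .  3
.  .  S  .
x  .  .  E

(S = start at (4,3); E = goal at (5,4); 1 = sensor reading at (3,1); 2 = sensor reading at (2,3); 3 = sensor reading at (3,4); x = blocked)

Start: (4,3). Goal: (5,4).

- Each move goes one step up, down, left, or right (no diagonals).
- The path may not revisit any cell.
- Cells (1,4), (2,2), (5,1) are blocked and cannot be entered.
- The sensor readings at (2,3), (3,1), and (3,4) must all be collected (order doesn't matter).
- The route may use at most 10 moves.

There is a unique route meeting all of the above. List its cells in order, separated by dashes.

(4,3) - (4,2) - (4,1) - (3,1) - (3,2) - (3,3) - (2,3) - (2,4) - (3,4) - (4,4) - (5,4)

The budget equals the shortest possible length, so every move has to be on a shortest route through the required cells.
Route from (4,3): left 2 to (4,1), up 1 to (3,1), right 2 to (3,3), up 1 to (2,3), right 1 to (2,4), down 3 to (5,4) — 10 moves in all.
Check: all required cells visited; 10 ≤ 10 moves.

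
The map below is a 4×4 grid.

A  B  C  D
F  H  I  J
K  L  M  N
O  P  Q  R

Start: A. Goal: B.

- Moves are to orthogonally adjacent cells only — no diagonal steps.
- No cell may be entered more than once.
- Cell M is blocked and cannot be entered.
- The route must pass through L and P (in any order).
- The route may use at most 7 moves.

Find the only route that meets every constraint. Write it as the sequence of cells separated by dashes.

A - F - K - O - P - L - H - B

Any route must reach L and P and still end at B within 7 moves, so the order of the required stops is forced.
Route from A: 3× down (reaching O), right to P, 3× up (reaching B) — 7 moves in all.
Check: all required cells visited; 7 ≤ 7 moves.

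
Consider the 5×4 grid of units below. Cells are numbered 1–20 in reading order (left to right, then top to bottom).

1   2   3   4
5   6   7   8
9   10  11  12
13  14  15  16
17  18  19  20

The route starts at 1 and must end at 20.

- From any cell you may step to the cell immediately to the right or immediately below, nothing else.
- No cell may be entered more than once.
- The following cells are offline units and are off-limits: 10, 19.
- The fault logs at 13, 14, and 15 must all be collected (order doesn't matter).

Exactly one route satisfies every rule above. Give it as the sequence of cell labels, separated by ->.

1 -> 5 -> 9 -> 13 -> 14 -> 15 -> 16 -> 20

Moves only go right or down, so the column and row indices never decrease.
Route from 1: down 3 to 13, right 3 to 16, down 1 to 20 — 7 moves in all.
Check: all required cells visited.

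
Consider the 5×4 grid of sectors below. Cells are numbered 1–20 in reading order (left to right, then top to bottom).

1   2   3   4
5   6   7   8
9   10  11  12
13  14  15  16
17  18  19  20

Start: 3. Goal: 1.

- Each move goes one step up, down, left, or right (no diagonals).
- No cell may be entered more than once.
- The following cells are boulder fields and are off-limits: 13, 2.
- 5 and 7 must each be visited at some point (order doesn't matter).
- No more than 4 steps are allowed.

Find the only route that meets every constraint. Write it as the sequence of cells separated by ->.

3 -> 7 -> 6 -> 5 -> 1

Any route must reach 5 and 7 and still end at 1 within 4 moves, so the order of the required stops is forced.
Route from 3: down to 7, 2× left (reaching 5), up to 1 — 4 moves in all.
Check: all required cells visited; 4 ≤ 4 moves.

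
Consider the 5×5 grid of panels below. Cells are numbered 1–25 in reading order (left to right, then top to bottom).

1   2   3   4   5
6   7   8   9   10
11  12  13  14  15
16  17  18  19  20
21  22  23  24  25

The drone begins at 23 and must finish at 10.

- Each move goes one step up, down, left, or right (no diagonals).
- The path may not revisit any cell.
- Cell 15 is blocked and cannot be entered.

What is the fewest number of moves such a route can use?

5

The Manhattan distance from 23 to 10 is |5−2| + |3−5| = 5, so at least 5 moves are needed.
A route of 5 moves achieves this: 23 → 18 → 13 → 8 → 9 → 10.
Since 5 matches the lower bound, it is optimal.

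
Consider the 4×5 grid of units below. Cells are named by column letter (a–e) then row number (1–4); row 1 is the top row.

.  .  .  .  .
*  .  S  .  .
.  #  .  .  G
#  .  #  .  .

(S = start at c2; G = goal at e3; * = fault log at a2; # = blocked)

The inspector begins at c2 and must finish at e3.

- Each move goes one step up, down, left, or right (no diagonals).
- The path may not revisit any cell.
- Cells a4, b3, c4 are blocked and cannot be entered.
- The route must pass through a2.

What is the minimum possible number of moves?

Any route passes through a2 somewhere between c2 and e3. Summing Manhattan distances along the two legs (c2 → a2 → e3) gives a lower bound of 2 + 5 = 7 moves.
The shortest route satisfying every rule uses 9 moves: c2 → b2 → a2 → a1 → b1 → c1 → d1 → d2 → d3 → e3.
The no-revisit rule (legs can't share cells) pushes the minimum above the 7-move bound; an exhaustive check rules out every length from 7 to 8, leaving 9 as the minimum.

9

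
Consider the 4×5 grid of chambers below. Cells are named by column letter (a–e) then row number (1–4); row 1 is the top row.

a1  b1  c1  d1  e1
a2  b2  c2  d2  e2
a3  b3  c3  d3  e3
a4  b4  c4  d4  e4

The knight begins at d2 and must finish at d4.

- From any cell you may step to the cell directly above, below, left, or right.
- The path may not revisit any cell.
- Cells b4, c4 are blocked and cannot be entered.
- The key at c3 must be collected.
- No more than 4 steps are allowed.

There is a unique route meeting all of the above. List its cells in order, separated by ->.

d2 -> c2 -> c3 -> d3 -> d4

Any route must reach c3 and still end at d4 within 4 moves, so the order of the required stops is forced.
Route from d2: left 1 to c2, down 1 to c3, right 1 to d3, down 1 to d4 — 4 moves in all.
Check: all required cells visited; 4 ≤ 4 moves.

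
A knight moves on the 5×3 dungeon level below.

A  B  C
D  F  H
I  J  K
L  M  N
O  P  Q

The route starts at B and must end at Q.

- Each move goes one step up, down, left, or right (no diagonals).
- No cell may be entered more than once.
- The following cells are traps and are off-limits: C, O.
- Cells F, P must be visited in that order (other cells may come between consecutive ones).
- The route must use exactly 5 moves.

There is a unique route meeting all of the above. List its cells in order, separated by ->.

The waypoints must appear in the order F, P, with no cell reused.
Route from B: 4× down (reaching P), right to Q — 5 moves in all.
Check: order respected (F at step 1, P at step 4); 5 moves as required.

B -> F -> J -> M -> P -> Q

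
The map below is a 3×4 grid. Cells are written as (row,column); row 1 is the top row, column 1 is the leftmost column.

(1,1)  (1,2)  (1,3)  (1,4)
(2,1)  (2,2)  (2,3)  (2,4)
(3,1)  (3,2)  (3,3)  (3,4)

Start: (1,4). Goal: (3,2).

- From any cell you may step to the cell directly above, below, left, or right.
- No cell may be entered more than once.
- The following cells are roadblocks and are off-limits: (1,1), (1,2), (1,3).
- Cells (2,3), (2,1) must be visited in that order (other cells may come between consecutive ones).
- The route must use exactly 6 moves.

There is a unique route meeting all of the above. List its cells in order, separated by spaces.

(1,4) (2,4) (2,3) (2,2) (2,1) (3,1) (3,2)

The waypoints must appear in the order (2,3), (2,1), with no cell reused.
Route from (1,4): down 1 to (2,4), left 3 to (2,1), down 1 to (3,1), right 1 to (3,2) — 6 moves in all.
Check: order respected ((2,3) at step 2, (2,1) at step 4); 6 moves as required.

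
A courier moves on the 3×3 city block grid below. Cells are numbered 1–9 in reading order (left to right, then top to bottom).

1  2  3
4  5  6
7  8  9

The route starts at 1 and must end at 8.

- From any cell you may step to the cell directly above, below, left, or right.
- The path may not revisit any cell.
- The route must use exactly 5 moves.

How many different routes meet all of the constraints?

5

Need simple routes of exactly 5 moves from 1 to 8 (Manhattan distance 3, so 1 moves are spent on a detour and 1 undoing it).
Enumerating: 1 4 5 6 9 8 | 1 2 5 4 7 8 | 1 2 5 6 9 8 | 1 2 3 6 9 8 | 1 2 3 6 5 8.
That gives 5 routes.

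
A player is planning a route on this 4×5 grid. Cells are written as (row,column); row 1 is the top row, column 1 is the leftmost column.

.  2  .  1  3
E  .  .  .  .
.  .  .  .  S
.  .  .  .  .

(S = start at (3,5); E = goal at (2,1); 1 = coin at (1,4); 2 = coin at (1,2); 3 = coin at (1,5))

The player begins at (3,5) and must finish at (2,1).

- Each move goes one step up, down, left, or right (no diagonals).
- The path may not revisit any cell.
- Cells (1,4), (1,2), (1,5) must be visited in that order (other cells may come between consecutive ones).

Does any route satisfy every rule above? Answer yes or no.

Ignoring the required order, 148 revisit-free routes from (3,5) to (2,1) pass through all of (1,4), (1,2), and (1,5); the waypoint orders that occur are (1,5) → (1,4) → (1,2) (148) — never (1,4) → (1,2) → (1,5).

no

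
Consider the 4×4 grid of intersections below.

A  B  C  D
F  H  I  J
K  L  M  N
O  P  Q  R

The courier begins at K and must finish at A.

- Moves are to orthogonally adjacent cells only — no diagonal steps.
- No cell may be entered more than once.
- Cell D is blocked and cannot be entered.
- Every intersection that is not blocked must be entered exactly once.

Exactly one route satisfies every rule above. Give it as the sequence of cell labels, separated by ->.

K -> O -> P -> L -> M -> Q -> R -> N -> J -> I -> C -> B -> H -> F -> A

Need to visit all 15 open cells exactly once, starting at K and ending at A.
Cell C has only two open neighbours (I and B), so the path must pass straight through it: one of those is the cell it's entered from and the other is where it exits.
Route from K: down to O, right to P, up to L, right to M, down to Q, right to R, 2× up (reaching J), left to I, up to C, left to B, down to H, left to F, up to A — 14 moves in all.
Check: all 15 open cells covered.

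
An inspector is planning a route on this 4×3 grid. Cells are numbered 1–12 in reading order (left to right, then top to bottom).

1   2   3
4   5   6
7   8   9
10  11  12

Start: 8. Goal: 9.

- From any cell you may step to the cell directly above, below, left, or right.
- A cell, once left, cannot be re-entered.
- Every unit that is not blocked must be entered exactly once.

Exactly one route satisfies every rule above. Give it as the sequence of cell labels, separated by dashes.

8 - 5 - 6 - 3 - 2 - 1 - 4 - 7 - 10 - 11 - 12 - 9

Need to visit all 12 open cells exactly once, starting at 8 and ending at 9.
Cell 3 has only two open neighbours (6 and 2), so the path must pass straight through it: one of those is the cell it's entered from and the other is where it exits.
Route from 8: up 1 to 5, right 1 to 6, up 1 to 3, left 2 to 1, down 3 to 10, right 2 to 12, up 1 to 9 — 11 moves in all.
Check: all 12 open cells covered.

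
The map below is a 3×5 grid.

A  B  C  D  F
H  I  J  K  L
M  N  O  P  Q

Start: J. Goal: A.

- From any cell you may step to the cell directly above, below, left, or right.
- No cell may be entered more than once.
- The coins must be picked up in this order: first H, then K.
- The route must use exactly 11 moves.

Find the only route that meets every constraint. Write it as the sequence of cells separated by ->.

J -> I -> H -> M -> N -> O -> P -> K -> D -> C -> B -> A

The waypoints must appear in the order H, K, with no cell reused.
Route from J: left 2 to H, down 1 to M, right 3 to P, up 2 to D, left 3 to A — 11 moves in all.
Check: order respected (H at step 2, K at step 7); 11 moves as required.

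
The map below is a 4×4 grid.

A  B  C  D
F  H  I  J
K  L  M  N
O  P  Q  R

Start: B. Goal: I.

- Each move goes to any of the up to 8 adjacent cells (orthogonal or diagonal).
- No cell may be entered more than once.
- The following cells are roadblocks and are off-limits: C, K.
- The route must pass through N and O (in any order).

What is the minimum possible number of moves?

7

Any route passes through N and O in some order between B and I. Summing Chebyshev distances along each leg and taking the cheapest ordering (B → O → N → I) gives a lower bound of 3 + 3 + 1 = 7 moves.
A route of 7 moves achieves this: B → F → L → O → P → M → N → I.
Since 7 matches the lower bound, it is optimal.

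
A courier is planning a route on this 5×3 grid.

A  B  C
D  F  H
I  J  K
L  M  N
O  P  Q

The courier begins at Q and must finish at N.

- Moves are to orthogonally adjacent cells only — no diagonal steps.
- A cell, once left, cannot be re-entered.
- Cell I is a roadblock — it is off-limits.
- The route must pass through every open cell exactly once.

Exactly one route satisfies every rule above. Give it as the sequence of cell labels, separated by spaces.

Q P O L M J F D A B C H K N

Need to visit all 14 open cells exactly once, starting at Q and ending at N.
Route from Q: left 2 to O, up 1 to L, right 1 to M, up 2 to F, left 1 to D, up 1 to A, right 2 to C, down 3 to N — 13 moves in all.
Check: all 14 open cells covered.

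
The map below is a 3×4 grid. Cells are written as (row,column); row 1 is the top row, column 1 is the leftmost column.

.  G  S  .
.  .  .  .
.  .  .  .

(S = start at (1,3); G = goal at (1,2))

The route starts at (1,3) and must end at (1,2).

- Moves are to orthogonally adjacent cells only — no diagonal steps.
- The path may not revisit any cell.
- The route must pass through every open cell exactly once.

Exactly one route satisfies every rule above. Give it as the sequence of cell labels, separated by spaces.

Need to visit all 12 open cells exactly once, starting at (1,3) and ending at (1,2).
Cell (1,4) has only two open neighbours ((2,4) and (1,3)), so the path must pass straight through it: one of those is the cell it's entered from and the other is where it exits.
Route from (1,3): right to (1,4), 2× down (reaching (3,4)), left to (3,3), up to (2,3), left to (2,2), down to (3,2), left to (3,1), 2× up (reaching (1,1)), right to (1,2) — 11 moves in all.
Check: all 12 open cells covered.

(1,3) (1,4) (2,4) (3,4) (3,3) (2,3) (2,2) (3,2) (3,1) (2,1) (1,1) (1,2)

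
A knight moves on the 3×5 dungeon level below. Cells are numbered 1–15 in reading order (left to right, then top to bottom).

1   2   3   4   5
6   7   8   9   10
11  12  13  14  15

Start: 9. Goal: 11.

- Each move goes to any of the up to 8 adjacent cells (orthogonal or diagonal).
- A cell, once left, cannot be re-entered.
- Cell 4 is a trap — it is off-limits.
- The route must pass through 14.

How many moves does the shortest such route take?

4

Any route passes through 14 somewhere between 9 and 11. Summing Chebyshev distances along the two legs (9 → 14 → 11) gives a lower bound of 1 + 3 = 4 moves.
A route of 4 moves achieves this: 9 → 14 → 8 → 7 → 11.
Since 4 matches the lower bound, it is optimal.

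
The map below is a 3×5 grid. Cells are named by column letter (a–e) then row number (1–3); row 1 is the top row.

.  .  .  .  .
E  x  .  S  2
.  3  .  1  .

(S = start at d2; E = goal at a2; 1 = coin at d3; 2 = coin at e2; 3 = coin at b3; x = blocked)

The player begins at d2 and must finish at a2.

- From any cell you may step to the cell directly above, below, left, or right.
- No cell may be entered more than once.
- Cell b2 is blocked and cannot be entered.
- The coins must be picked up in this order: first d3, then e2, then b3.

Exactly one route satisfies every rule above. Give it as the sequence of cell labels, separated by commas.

The waypoints must appear in the order d3, e2, b3, with no cell reused.
Route from d2: down 1 to d3, right 1 to e3, up 2 to e1, left 2 to c1, down 2 to c3, left 2 to a3, up 1 to a2 — 11 moves in all.
Check: order respected (1 at step 1, 2 at step 3, 3 at step 9).

d2, d3, e3, e2, e1, d1, c1, c2, c3, b3, a3, a2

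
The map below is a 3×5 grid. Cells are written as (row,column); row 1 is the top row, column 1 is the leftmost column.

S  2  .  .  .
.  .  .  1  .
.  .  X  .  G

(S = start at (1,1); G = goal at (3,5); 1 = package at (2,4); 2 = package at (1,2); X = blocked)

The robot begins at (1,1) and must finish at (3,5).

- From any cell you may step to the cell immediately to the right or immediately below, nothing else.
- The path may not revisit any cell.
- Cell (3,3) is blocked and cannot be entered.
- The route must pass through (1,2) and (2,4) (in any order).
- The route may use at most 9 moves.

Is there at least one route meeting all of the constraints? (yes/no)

One route that works: (1,1) → (1,2) → (2,2) → (2,3) → (2,4) → (3,4) → (3,5).

yes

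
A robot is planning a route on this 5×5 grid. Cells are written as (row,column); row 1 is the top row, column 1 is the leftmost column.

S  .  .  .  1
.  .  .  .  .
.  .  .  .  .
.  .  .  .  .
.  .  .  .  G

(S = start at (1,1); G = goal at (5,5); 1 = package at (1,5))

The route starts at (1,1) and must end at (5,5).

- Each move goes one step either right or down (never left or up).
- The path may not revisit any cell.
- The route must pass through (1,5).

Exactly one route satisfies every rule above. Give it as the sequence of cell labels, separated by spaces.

(1,1) (1,2) (1,3) (1,4) (1,5) (2,5) (3,5) (4,5) (5,5)

Moves only go right or down, so the column and row indices never decrease.
Route from (1,1): right 4 to (1,5), down 4 to (5,5) — 8 moves in all.
Check: all required cells visited.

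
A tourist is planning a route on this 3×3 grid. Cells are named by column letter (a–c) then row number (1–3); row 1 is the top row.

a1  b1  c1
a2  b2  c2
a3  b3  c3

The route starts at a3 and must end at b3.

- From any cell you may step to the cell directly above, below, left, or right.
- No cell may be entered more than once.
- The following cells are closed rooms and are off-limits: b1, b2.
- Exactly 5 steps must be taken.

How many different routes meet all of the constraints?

0

Need simple routes of exactly 5 moves from a3 to b3 (Manhattan distance 1, so 2 moves are spent on a detour and 2 undoing it).
No route satisfies every constraint, so the count is 0.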